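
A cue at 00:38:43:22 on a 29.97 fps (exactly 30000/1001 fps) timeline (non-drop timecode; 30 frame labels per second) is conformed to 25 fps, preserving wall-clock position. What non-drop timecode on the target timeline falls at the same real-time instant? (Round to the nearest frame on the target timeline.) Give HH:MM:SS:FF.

Source frame index: (0×3600 + 38×60 + 43) × 30 + 22 = 69712.
Real time: 69712 / (30000/1001) = 4361357/1875 s.
Target frame: (4361357/1875) × (25) = 4361357/75 ≈ 58151.427 → 58151.
At 25 labels/s: frame 58151 → 00:38:46:01.

00:38:46:01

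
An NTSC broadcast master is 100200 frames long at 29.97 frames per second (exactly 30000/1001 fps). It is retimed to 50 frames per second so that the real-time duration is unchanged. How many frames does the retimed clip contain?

167167 frames

Target frames = source frames × (target rate / source rate) = 100200 × (50)/(30000/1001) = 100200 × 1001/600 = 167167.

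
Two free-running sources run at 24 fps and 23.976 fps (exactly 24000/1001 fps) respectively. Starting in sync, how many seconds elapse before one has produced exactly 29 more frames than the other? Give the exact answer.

The gap grows by |24000/1001 − 24| = 24/1001 frames per second.
Time for a 29-frame gap: 29 ÷ (24/1001) = 29029/24 s.

29029/24 seconds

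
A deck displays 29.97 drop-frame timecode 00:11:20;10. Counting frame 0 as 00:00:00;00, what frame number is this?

20390

As if non-drop at 30 labels/s: (0 × 3600 + 11 × 60 + 20) × 30 + 10 = 20410.
Minute boundaries passed: 11; those not divisible by 10: 11 − 1 = 10; dropped labels = 2 × 10 = 20.
Actual frame index = 20410 − 20 = 20390.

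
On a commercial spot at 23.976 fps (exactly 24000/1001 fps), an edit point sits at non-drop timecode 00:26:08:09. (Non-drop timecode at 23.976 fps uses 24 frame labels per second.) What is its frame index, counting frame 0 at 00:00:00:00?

Total seconds to the label: (0 × 3600 + 26 × 60 + 8) = 1568.
Frame index = 1568 × 24 + 9 = 37641.

37641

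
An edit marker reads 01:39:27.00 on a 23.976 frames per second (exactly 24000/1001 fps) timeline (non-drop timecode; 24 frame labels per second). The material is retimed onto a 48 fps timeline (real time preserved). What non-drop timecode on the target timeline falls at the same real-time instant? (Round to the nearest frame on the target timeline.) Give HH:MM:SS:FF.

01:39:32:46

Source frame index: (1×3600 + 39×60 + 27) × 24 + 0 = 143208.
Real time: 143208 / (24000/1001) = 5972967/1000 s.
Target frame: (5972967/1000) × (48) = 35837802/125 ≈ 286702.416 → 286702.
At 48 labels/s: frame 286702 → 01:39:32:46.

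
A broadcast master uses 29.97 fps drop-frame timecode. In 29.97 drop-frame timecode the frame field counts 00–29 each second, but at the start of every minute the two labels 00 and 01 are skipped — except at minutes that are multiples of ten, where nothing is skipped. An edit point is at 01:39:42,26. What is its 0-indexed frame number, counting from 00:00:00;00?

As if non-drop at 30 labels/s: (1 × 3600 + 39 × 60 + 42) × 30 + 26 = 179486.
Minute boundaries passed: 99; those not divisible by 10: 99 − 9 = 90; dropped labels = 2 × 90 = 180.
Actual frame index = 179486 − 180 = 179306.

179306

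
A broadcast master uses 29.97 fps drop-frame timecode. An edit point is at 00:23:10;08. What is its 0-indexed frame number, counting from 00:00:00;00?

As if non-drop at 30 labels/s: (0 × 3600 + 23 × 60 + 10) × 30 + 8 = 41708.
Minute boundaries passed: 23; those not divisible by 10: 23 − 2 = 21; dropped labels = 2 × 21 = 42.
Actual frame index = 41708 − 42 = 41666.

41666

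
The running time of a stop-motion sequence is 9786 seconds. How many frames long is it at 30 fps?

Frames = 9786 × 30 = 293580.

293580 frames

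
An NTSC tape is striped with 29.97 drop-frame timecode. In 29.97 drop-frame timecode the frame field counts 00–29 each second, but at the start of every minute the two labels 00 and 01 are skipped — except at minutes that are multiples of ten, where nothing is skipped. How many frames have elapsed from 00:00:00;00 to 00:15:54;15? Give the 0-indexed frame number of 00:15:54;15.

28607

Complete 10-minute blocks: 1, each 17982 frames → 17982.
Remaining 5 whole minutes in the current block: 1800 + 4 × 1798 = 8992 frames.
Within the current minute: 54 × 30 + 15 − 2 = 1633 (labels ;00/;01 skipped at this minute). Total = 17982 + 8992 + 1633 = 28607.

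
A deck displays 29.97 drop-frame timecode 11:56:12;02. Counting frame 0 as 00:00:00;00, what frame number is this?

Complete 10-minute blocks: 71, each 17982 frames → 1276722.
Remaining 6 whole minutes in the current block: 1800 + 5 × 1798 = 10790 frames.
Within the current minute: 12 × 30 + 2 − 2 = 360 (labels ;00/;01 skipped at this minute). Total = 1276722 + 10790 + 360 = 1287872.

1287872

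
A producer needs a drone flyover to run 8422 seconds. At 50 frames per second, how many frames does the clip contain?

Frames = 8422 × 50 = 421100.

421100 frames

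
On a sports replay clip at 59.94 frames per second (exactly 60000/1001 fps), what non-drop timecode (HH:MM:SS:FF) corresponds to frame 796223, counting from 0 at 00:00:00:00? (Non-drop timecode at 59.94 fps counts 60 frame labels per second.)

03:41:10:23

796223 ÷ 60 = 13270 full seconds, remainder 23 frames.
13270 s = 3 h 41 min 10 s.
Timecode: 03:41:10:23.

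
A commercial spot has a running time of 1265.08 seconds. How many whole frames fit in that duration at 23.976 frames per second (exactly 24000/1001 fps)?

30331 frames

Frames = 1265.08 × 24000/1001 = 30361920/1001 ≈ 30331.5884.
Complete frames: 30331.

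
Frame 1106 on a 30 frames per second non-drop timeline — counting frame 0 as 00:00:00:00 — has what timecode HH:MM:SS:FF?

00:00:36:26

1106 ÷ 30 = 36 full seconds, remainder 26 frames.
36 s = 0 h 0 min 36 s.
Timecode: 00:00:36:26.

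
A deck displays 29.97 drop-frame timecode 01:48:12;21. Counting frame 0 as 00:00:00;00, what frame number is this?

As if non-drop at 30 labels/s: (1 × 3600 + 48 × 60 + 12) × 30 + 21 = 194781.
Minute boundaries passed: 108; those not divisible by 10: 108 − 10 = 98; dropped labels = 2 × 98 = 196.
Actual frame index = 194781 − 196 = 194585.

194585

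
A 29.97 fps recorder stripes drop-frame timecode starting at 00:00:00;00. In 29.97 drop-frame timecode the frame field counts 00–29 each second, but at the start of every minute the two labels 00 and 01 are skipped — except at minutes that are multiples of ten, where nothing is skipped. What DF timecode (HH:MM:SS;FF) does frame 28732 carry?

00:15:58;20

Each 10-minute DF block holds 10 × 60 × 30 − 9 × 2 = 17982 frames. 28732 ÷ 17982 → 1 full block, remainder 10750.
Within the partial block the first minute is 1800 frames and each further minute 1798, so 5 further minute boundaries passed. Total skipped labels = 18 × 1 + 2 × 5 = 28.
Non-drop label index = 28732 + 28 = 28760; at 30 labels/s that is 00:15:58:20, i.e. DF 00:15:58;20.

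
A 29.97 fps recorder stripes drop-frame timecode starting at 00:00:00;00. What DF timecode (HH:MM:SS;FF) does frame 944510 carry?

Each 10-minute DF block holds 10 × 60 × 30 − 9 × 2 = 17982 frames. 944510 ÷ 17982 → 52 full blocks, remainder 9446.
Within the partial block the first minute is 1800 frames and each further minute 1798, so 5 further minute boundaries passed. Total skipped labels = 18 × 52 + 2 × 5 = 946.
Non-drop label index = 944510 + 946 = 945456; at 30 labels/s that is 08:45:15:06, i.e. DF 08:45:15;06.

08:45:15;06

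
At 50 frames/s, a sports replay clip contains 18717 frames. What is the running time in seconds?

Running time = 18717 / (50) = 374.34 s.

374.34 seconds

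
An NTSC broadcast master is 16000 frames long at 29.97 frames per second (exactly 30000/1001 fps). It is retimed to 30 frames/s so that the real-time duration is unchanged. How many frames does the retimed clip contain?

16016 frames

Target frames = source frames × (target rate / source rate) = 16000 × (30)/(30000/1001) = 16000 × 1001/1000 = 16016.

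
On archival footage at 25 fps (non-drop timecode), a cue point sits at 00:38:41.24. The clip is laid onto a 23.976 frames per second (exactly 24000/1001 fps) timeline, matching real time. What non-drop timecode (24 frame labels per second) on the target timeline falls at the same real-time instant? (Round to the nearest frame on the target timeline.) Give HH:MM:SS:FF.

Source frame index: (0×3600 + 38×60 + 41) × 25 + 24 = 58049.
Real time: 58049 / (25) = 58049/25 s.
Target frame: (58049/25) × (24000/1001) = 55727040/1001 ≈ 55671.369 → 55671.
At 24 labels/s: frame 55671 → 00:38:39:15.

00:38:39:15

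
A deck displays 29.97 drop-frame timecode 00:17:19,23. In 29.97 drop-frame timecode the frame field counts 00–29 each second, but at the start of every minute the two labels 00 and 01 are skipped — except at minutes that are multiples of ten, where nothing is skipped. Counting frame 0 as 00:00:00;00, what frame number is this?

Complete 10-minute blocks: 1, each 17982 frames → 17982.
Remaining 7 whole minutes in the current block: 1800 + 6 × 1798 = 12588 frames.
Within the current minute: 19 × 30 + 23 − 2 = 591 (labels ;00/;01 skipped at this minute). Total = 17982 + 12588 + 591 = 31161.

31161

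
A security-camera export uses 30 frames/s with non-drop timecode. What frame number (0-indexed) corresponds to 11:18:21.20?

Total seconds to the label: (11 × 3600 + 18 × 60 + 21) = 40701.
Frame index = 40701 × 30 + 20 = 1221050.

1221050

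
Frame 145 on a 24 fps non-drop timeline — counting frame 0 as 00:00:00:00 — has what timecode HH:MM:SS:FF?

145 ÷ 24 = 6 full seconds, remainder 1 frame.
6 s = 0 h 0 min 6 s.
Timecode: 00:00:06:01.

00:00:06:01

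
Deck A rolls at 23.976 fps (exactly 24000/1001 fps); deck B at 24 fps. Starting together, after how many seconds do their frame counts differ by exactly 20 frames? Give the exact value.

The gap grows by |24 − 24000/1001| = 24/1001 frames per second.
Time for a 20-frame gap: 20 ÷ (24/1001) = 5005/6 s.

5005/6 seconds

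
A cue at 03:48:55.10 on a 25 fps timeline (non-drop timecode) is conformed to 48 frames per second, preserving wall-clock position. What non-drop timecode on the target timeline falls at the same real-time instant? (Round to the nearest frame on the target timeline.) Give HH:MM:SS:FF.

Source frame index: (3×3600 + 48×60 + 55) × 25 + 10 = 343385.
Real time: 343385 / (25) = 68677/5 s.
Target frame: (68677/5) × (48) = 3296496/5 ≈ 659299.200 → 659299.
At 48 labels/s: frame 659299 → 03:48:55:19.

03:48:55:19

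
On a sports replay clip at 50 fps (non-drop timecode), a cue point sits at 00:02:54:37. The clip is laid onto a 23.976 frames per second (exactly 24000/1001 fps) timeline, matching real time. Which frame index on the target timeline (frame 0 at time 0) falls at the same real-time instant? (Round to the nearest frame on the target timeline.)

Source frame index: (0×3600 + 2×60 + 54) × 50 + 37 = 8737.
Real time: 8737 / (50) = 8737/50 s.
Target frame: (8737/50) × (24000/1001) = 4193760/1001 ≈ 4189.570 → 4190.

frame 4190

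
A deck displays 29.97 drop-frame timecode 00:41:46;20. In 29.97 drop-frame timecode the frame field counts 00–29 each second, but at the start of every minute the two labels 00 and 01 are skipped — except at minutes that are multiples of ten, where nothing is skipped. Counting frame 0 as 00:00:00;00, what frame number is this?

As if non-drop at 30 labels/s: (0 × 3600 + 41 × 60 + 46) × 30 + 20 = 75200.
Minute boundaries passed: 41; those not divisible by 10: 41 − 4 = 37; dropped labels = 2 × 37 = 74.
Actual frame index = 75200 − 74 = 75126.

75126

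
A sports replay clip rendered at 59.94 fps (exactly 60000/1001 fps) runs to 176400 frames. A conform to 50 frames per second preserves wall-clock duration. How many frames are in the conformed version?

147147 frames

Target frames = source frames × (target rate / source rate) = 176400 × (50)/(60000/1001) = 176400 × 1001/1200 = 147147.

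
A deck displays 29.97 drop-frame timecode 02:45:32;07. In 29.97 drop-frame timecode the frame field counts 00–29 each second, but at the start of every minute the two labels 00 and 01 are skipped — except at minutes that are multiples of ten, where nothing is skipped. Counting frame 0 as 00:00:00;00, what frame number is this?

297669

As if non-drop at 30 labels/s: (2 × 3600 + 45 × 60 + 32) × 30 + 7 = 297967.
Minute boundaries passed: 165; those not divisible by 10: 165 − 16 = 149; dropped labels = 2 × 149 = 298.
Actual frame index = 297967 − 298 = 297669.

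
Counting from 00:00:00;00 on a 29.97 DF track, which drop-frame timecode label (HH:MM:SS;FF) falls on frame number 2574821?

23:51:53;07

Ten DF minutes hold 17982 frames, so frame 2574821 lies in block 143 (frames 2571426–2589407) with 3395 frames into that block.
The block's first minute is 1800 frames and the rest 1798 each; 3395 frames reaches minute 1, so 143 × 18 + 1 × 2 = 2576 labels have been skipped so far.
Adding those back, label number 2574821 + 2576 = 2577397 at 30 labels/s is 85913 s + 7 f = 23 h 51 min 53 s frame 7, i.e. 23:51:53;07.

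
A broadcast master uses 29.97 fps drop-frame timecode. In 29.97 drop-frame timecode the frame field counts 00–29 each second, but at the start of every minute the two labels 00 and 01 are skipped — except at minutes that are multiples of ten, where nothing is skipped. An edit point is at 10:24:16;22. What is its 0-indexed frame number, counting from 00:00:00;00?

1122578

As if non-drop at 30 labels/s: (10 × 3600 + 24 × 60 + 16) × 30 + 22 = 1123702.
Minute boundaries passed: 624; those not divisible by 10: 624 − 62 = 562; dropped labels = 2 × 562 = 1124.
Actual frame index = 1123702 − 1124 = 1122578.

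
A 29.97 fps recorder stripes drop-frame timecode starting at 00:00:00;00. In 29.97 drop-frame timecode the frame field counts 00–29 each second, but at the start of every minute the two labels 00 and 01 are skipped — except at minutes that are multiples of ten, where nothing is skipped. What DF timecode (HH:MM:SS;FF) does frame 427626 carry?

03:57:48;14

Ten DF minutes hold 17982 frames, so frame 427626 lies in block 23 (frames 413586–431567) with 14040 frames into that block.
The block's first minute is 1800 frames and the rest 1798 each; 14040 frames reaches minute 7, so 23 × 18 + 7 × 2 = 428 labels have been skipped so far.
Adding those back, label number 427626 + 428 = 428054 at 30 labels/s is 14268 s + 14 f = 3 h 57 min 48 s frame 14, i.e. 03:57:48;14.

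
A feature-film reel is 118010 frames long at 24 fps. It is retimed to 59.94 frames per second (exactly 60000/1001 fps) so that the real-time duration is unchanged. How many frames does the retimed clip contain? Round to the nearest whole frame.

Frames at target rate = 118010 × (60000/1001) / (24) = 295025000/1001 ≈ 294730.270.
Nearest whole frame: 294730.

294730 frames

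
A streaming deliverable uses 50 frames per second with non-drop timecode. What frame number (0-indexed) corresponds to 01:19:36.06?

frame 238806

Total seconds to the label: (1 × 3600 + 19 × 60 + 36) = 4776.
Frame index = 4776 × 50 + 6 = 238806.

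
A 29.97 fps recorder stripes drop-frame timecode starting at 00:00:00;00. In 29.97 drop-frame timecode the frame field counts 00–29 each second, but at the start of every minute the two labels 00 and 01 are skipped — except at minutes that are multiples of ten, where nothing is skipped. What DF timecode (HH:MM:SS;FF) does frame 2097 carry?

Ten DF minutes hold 17982 frames, so frame 2097 lies in block 0 (frames 0–17981) with 2097 frames into that block.
The block's first minute is 1800 frames and the rest 1798 each; 2097 frames reaches minute 1, so 0 × 18 + 1 × 2 = 2 labels have been skipped so far.
Adding those back, label number 2097 + 2 = 2099 at 30 labels/s is 69 s + 29 f = 0 h 1 min 9 s frame 29, i.e. 00:01:09;29.

00:01:09;29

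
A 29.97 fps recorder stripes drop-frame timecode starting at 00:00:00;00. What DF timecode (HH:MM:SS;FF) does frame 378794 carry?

03:30:39;02

Ten DF minutes hold 17982 frames, so frame 378794 lies in block 21 (frames 377622–395603) with 1172 frames into that block.
The block's first minute is 1800 frames and the rest 1798 each; 1172 frames reaches minute 0, so 21 × 18 + 0 × 2 = 378 labels have been skipped so far.
Adding those back, label number 378794 + 378 = 379172 at 30 labels/s is 12639 s + 2 f = 3 h 30 min 39 s frame 2, i.e. 03:30:39;02.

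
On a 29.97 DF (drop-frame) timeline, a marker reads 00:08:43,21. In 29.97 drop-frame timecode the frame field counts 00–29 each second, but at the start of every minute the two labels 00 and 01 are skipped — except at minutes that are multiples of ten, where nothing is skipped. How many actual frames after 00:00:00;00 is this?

15695

Complete 10-minute blocks: 0, each 17982 frames → 0.
Remaining 8 whole minutes in the current block: 1800 + 7 × 1798 = 14386 frames.
Within the current minute: 43 × 30 + 21 − 2 = 1309 (labels ;00/;01 skipped at this minute). Total = 0 + 14386 + 1309 = 15695.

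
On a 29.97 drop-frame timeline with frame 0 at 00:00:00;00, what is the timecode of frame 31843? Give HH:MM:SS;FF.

Each 10-minute DF block holds 10 × 60 × 30 − 9 × 2 = 17982 frames. 31843 ÷ 17982 → 1 full block, remainder 13861.
Within the partial block the first minute is 1800 frames and each further minute 1798, so 7 further minute boundaries passed. Total skipped labels = 18 × 1 + 2 × 7 = 32.
Non-drop label index = 31843 + 32 = 31875; at 30 labels/s that is 00:17:42:15, i.e. DF 00:17:42;15.

00:17:42;15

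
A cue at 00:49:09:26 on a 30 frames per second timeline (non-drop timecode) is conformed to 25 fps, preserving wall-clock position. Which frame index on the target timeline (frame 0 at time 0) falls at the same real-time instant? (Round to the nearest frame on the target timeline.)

Source frame index: (0×3600 + 49×60 + 9) × 30 + 26 = 88496.
Real time: 88496 / (30) = 44248/15 s.
Target frame: (44248/15) × (25) = 221240/3 ≈ 73746.667 → 73747.

frame 73747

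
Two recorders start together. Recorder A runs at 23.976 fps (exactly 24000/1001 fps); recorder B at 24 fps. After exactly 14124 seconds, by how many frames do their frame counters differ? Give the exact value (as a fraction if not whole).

A emits 24000/1001 × 14124 = 30816000/91 frames; B emits 24 × 14124 = 338976.
Difference = 30816/91 frames (≈ 338.6374); B is ahead of A.

30816/91 frames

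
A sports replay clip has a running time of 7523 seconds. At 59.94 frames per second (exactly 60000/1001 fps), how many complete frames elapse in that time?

450929 frames

Frames = 7523 × 60000/1001 = 451380000/1001 ≈ 450929.0709.
Complete frames: 450929.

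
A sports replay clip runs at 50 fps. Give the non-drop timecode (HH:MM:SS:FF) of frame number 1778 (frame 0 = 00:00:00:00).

00:00:35:28

1778 ÷ 50 = 35 full seconds, remainder 28 frames.
35 s = 0 h 0 min 35 s.
Timecode: 00:00:35:28.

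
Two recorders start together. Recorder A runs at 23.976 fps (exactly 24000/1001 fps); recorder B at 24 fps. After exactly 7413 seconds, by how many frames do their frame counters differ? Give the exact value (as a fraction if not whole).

25416/143 frames

A emits 24000/1001 × 7413 = 25416000/143 frames; B emits 24 × 7413 = 177912.
Difference = 25416/143 frames (≈ 177.7343); B is ahead of A.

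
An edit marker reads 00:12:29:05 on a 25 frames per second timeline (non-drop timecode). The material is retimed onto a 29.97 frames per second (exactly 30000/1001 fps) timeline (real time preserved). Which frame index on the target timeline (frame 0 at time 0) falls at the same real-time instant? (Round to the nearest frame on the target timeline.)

Source frame index: (0×3600 + 12×60 + 29) × 25 + 5 = 18730.
Real time: 18730 / (25) = 3746/5 s.
Target frame: (3746/5) × (30000/1001) = 22476000/1001 ≈ 22453.546 → 22454.

frame 22454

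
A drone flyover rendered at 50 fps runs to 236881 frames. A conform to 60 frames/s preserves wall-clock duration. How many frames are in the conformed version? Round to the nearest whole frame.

284257 frames

Frames at target rate = 236881 × (60) / (50) = 1421286/5 ≈ 284257.200.
Nearest whole frame: 284257.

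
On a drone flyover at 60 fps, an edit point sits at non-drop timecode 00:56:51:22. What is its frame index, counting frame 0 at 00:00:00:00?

frame 204682

Total seconds to the label: (0 × 3600 + 56 × 60 + 51) = 3411.
Frame index = 3411 × 60 + 22 = 204682.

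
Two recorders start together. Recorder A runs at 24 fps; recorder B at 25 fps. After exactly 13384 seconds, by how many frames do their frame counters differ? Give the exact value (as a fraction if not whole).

A emits 24 × 13384 = 321216 frames; B emits 25 × 13384 = 334600.
Difference = 13384 frames; B is ahead of A.

13384 frames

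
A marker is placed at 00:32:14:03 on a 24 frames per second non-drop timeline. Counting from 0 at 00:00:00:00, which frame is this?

frame 46419

Total seconds to the label: (0 × 3600 + 32 × 60 + 14) = 1934.
Frame index = 1934 × 24 + 3 = 46419.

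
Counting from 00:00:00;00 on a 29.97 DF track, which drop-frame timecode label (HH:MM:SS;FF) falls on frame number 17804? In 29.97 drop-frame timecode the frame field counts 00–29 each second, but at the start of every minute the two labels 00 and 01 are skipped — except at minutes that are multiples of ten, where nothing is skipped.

00:09:54;02

Ten DF minutes hold 17982 frames, so frame 17804 lies in block 0 (frames 0–17981) with 17804 frames into that block.
The block's first minute is 1800 frames and the rest 1798 each; 17804 frames reaches minute 9, so 0 × 18 + 9 × 2 = 18 labels have been skipped so far.
Adding those back, label number 17804 + 18 = 17822 at 30 labels/s is 594 s + 2 f = 0 h 9 min 54 s frame 2, i.e. 00:09:54;02.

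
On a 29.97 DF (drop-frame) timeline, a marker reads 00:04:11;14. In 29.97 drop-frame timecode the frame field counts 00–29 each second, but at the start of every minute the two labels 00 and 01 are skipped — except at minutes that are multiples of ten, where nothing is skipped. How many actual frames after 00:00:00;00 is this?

As if non-drop at 30 labels/s: (0 × 3600 + 4 × 60 + 11) × 30 + 14 = 7544.
Minute boundaries passed: 4; those not divisible by 10: 4 − 0 = 4; dropped labels = 2 × 4 = 8.
Actual frame index = 7544 − 8 = 7536.

7536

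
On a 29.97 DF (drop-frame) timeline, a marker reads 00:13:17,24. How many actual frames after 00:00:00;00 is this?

23910

Complete 10-minute blocks: 1, each 17982 frames → 17982.
Remaining 3 whole minutes in the current block: 1800 + 2 × 1798 = 5396 frames.
Within the current minute: 17 × 30 + 24 − 2 = 532 (labels ;00/;01 skipped at this minute). Total = 17982 + 5396 + 532 = 23910.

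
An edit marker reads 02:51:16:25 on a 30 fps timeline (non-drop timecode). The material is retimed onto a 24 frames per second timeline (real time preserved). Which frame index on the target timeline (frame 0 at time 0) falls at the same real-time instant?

Source frame index: (2×3600 + 51×60 + 16) × 30 + 25 = 308305.
Real time: 308305 / (30) = 61661/6 s.
Target frame: (61661/6) × (24) = 246644.

frame 246644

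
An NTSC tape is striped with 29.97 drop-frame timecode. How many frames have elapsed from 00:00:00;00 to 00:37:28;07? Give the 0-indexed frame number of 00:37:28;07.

67379

As if non-drop at 30 labels/s: (0 × 3600 + 37 × 60 + 28) × 30 + 7 = 67447.
Minute boundaries passed: 37; those not divisible by 10: 37 − 3 = 34; dropped labels = 2 × 34 = 68.
Actual frame index = 67447 − 68 = 67379.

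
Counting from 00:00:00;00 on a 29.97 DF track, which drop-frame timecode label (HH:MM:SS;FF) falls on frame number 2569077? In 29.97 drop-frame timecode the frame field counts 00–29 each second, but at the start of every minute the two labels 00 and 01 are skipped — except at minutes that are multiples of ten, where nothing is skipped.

Ten DF minutes hold 17982 frames, so frame 2569077 lies in block 142 (frames 2553444–2571425) with 15633 frames into that block.
The block's first minute is 1800 frames and the rest 1798 each; 15633 frames reaches minute 8, so 142 × 18 + 8 × 2 = 2572 labels have been skipped so far.
Adding those back, label number 2569077 + 2572 = 2571649 at 30 labels/s is 85721 s + 19 f = 23 h 48 min 41 s frame 19, i.e. 23:48:41;19.

23:48:41;19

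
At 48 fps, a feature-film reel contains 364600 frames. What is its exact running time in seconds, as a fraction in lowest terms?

45575/6 seconds

Running time = 364600 ÷ (48) = 364600 × 1/48 = 45575/6 s.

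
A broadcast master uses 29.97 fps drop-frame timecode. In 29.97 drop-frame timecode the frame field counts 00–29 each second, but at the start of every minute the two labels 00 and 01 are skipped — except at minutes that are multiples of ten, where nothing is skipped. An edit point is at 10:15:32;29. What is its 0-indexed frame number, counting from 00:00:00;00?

As if non-drop at 30 labels/s: (10 × 3600 + 15 × 60 + 32) × 30 + 29 = 1107989.
Minute boundaries passed: 615; those not divisible by 10: 615 − 61 = 554; dropped labels = 2 × 554 = 1108.
Actual frame index = 1107989 − 1108 = 1106881.

1106881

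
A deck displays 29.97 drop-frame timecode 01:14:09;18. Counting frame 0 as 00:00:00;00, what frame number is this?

133354

Complete 10-minute blocks: 7, each 17982 frames → 125874.
Remaining 4 whole minutes in the current block: 1800 + 3 × 1798 = 7194 frames.
Within the current minute: 9 × 30 + 18 − 2 = 286 (labels ;00/;01 skipped at this minute). Total = 125874 + 7194 + 286 = 133354.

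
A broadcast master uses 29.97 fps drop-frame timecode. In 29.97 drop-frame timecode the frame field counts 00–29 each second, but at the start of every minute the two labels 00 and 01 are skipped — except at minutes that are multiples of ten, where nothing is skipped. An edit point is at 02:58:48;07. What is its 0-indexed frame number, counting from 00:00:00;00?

Complete 10-minute blocks: 17, each 17982 frames → 305694.
Remaining 8 whole minutes in the current block: 1800 + 7 × 1798 = 14386 frames.
Within the current minute: 48 × 30 + 7 − 2 = 1445 (labels ;00/;01 skipped at this minute). Total = 305694 + 14386 + 1445 = 321525.

321525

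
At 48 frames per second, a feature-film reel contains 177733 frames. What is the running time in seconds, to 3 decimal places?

Running time = 177733 × 1/48 = 177733/48 s ≈ 3702.771 s.

3702.771 seconds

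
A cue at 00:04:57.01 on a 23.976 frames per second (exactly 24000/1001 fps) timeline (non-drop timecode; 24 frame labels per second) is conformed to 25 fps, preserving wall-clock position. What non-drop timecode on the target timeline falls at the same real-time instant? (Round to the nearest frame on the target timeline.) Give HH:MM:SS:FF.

00:04:57:08

Source frame index: (0×3600 + 4×60 + 57) × 24 + 1 = 7129.
Real time: 7129 / (24000/1001) = 7136129/24000 s.
Target frame: (7136129/24000) × (25) = 7136129/960 ≈ 7433.468 → 7433.
At 25 labels/s: frame 7433 → 00:04:57:08.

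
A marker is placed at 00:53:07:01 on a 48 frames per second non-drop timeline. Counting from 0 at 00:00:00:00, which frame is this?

frame 152977

Total seconds to the label: (0 × 3600 + 53 × 60 + 7) = 3187.
Frame index = 3187 × 48 + 1 = 152977.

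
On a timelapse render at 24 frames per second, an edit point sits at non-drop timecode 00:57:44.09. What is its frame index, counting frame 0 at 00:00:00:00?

Total seconds to the label: (0 × 3600 + 57 × 60 + 44) = 3464.
Frame index = 3464 × 24 + 9 = 83145.

frame 83145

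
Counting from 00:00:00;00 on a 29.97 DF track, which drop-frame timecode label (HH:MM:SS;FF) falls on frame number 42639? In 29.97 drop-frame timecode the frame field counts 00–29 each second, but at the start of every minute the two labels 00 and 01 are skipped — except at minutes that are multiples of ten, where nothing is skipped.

Ten DF minutes hold 17982 frames, so frame 42639 lies in block 2 (frames 35964–53945) with 6675 frames into that block.
The block's first minute is 1800 frames and the rest 1798 each; 6675 frames reaches minute 3, so 2 × 18 + 3 × 2 = 42 labels have been skipped so far.
Adding those back, label number 42639 + 42 = 42681 at 30 labels/s is 1422 s + 21 f = 0 h 23 min 42 s frame 21, i.e. 00:23:42;21.

00:23:42;21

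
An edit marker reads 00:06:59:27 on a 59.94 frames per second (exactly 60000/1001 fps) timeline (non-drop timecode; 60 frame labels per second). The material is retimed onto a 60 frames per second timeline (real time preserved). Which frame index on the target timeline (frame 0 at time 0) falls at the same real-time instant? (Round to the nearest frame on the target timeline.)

frame 25192

Source frame index: (0×3600 + 6×60 + 59) × 60 + 27 = 25167.
Real time: 25167 / (60000/1001) = 8397389/20000 s.
Target frame: (8397389/20000) × (60) = 25192167/1000 ≈ 25192.167 → 25192.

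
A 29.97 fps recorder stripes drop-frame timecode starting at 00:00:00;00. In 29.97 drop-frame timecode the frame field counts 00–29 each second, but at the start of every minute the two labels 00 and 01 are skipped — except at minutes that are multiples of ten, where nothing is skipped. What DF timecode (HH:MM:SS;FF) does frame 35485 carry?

00:19:44;01

Each 10-minute DF block holds 10 × 60 × 30 − 9 × 2 = 17982 frames. 35485 ÷ 17982 → 1 full block, remainder 17503.
Within the partial block the first minute is 1800 frames and each further minute 1798, so 9 further minute boundaries passed. Total skipped labels = 18 × 1 + 2 × 9 = 36.
Non-drop label index = 35485 + 36 = 35521; at 30 labels/s that is 00:19:44:01, i.e. DF 00:19:44;01.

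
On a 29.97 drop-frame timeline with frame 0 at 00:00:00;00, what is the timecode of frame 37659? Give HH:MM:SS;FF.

Each 10-minute DF block holds 10 × 60 × 30 − 9 × 2 = 17982 frames. 37659 ÷ 17982 → 2 full blocks, remainder 1695.
Within the partial block the first minute is 1800 frames and each further minute 1798, so 0 further minute boundaries passed. Total skipped labels = 18 × 2 + 2 × 0 = 36.
Non-drop label index = 37659 + 36 = 37695; at 30 labels/s that is 00:20:56:15, i.e. DF 00:20:56;15.

00:20:56;15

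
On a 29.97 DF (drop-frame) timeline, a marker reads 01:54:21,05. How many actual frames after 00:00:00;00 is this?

Complete 10-minute blocks: 11, each 17982 frames → 197802.
Remaining 4 whole minutes in the current block: 1800 + 3 × 1798 = 7194 frames.
Within the current minute: 21 × 30 + 5 − 2 = 633 (labels ;00/;01 skipped at this minute). Total = 197802 + 7194 + 633 = 205629.

205629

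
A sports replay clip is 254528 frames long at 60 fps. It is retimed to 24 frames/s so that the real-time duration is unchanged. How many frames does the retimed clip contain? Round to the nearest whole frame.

101811 frames

Frames at target rate = 254528 × (24) / (60) = 509056/5 ≈ 101811.200.
Nearest whole frame: 101811.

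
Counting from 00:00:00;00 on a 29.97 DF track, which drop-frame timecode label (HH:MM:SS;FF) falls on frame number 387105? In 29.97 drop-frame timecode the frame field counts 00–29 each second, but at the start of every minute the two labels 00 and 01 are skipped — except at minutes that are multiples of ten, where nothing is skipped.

Each 10-minute DF block holds 10 × 60 × 30 − 9 × 2 = 17982 frames. 387105 ÷ 17982 → 21 full blocks, remainder 9483.
Within the partial block the first minute is 1800 frames and each further minute 1798, so 5 further minute boundaries passed. Total skipped labels = 18 × 21 + 2 × 5 = 388.
Non-drop label index = 387105 + 388 = 387493; at 30 labels/s that is 03:35:16:13, i.e. DF 03:35:16;13.

03:35:16;13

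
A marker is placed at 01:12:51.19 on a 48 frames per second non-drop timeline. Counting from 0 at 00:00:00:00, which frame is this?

209827

Total seconds to the label: (1 × 3600 + 12 × 60 + 51) = 4371.
Frame index = 4371 × 48 + 19 = 209827.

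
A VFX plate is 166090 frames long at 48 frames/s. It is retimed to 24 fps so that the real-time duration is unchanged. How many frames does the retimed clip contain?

83045 frames

Frames at target rate = 166090 × (24) / (48) = 83045.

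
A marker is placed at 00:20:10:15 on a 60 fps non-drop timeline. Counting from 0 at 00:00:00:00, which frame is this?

Total seconds to the label: (0 × 3600 + 20 × 60 + 10) = 1210.
Frame index = 1210 × 60 + 15 = 72615.

72615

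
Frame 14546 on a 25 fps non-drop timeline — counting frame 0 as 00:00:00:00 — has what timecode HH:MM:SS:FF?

00:09:41:21

14546 ÷ 25 = 581 full seconds, remainder 21 frames.
581 s = 0 h 9 min 41 s.
Timecode: 00:09:41:21.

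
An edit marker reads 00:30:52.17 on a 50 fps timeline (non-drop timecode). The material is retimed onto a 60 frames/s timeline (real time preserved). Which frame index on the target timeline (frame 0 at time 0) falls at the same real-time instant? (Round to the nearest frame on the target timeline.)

Source frame index: (0×3600 + 30×60 + 52) × 50 + 17 = 92617.
Real time: 92617 / (50) = 92617/50 s.
Target frame: (92617/50) × (60) = 555702/5 ≈ 111140.400 → 111140.

frame 111140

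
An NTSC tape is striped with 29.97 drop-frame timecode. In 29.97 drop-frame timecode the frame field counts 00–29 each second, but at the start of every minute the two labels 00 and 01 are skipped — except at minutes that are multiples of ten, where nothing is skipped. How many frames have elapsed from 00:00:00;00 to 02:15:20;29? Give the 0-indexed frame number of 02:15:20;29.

243385

Complete 10-minute blocks: 13, each 17982 frames → 233766.
Remaining 5 whole minutes in the current block: 1800 + 4 × 1798 = 8992 frames.
Within the current minute: 20 × 30 + 29 − 2 = 627 (labels ;00/;01 skipped at this minute). Total = 233766 + 8992 + 627 = 243385.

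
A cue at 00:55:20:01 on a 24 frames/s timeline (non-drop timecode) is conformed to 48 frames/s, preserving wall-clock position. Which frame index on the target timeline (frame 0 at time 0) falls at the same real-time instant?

frame 159362

Source frame index: (0×3600 + 55×60 + 20) × 24 + 1 = 79681.
Real time: 79681 / (24) = 79681/24 s.
Target frame: (79681/24) × (48) = 159362.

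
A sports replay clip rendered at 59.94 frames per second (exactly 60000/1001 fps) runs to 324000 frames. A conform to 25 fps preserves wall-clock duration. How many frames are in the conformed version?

Target frames = source frames × (target rate / source rate) = 324000 × (25)/(60000/1001) = 324000 × 1001/2400 = 135135.

135135 frames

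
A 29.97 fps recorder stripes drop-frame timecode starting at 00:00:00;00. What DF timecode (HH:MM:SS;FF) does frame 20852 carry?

Each 10-minute DF block holds 10 × 60 × 30 − 9 × 2 = 17982 frames. 20852 ÷ 17982 → 1 full block, remainder 2870.
Within the partial block the first minute is 1800 frames and each further minute 1798, so 1 further minute boundary passed. Total skipped labels = 18 × 1 + 2 × 1 = 20.
Non-drop label index = 20852 + 20 = 20872; at 30 labels/s that is 00:11:35:22, i.e. DF 00:11:35;22.

00:11:35;22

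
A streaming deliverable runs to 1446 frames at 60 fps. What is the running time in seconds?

24.1 seconds

Running time = 1446 / (60) = 24.1 s.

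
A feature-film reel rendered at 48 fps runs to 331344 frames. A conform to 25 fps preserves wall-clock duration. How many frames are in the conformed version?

172575 frames

Target frames = source frames × (target rate / source rate) = 331344 × (25)/(48) = 331344 × 25/48 = 172575.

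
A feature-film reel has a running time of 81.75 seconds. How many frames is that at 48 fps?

Frames = 81.75 × 48 = 3924.

3924 frames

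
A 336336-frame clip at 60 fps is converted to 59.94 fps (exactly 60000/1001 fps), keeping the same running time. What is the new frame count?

Target frames = source frames × (target rate / source rate) = 336336 × (60000/1001)/(60) = 336336 × 1000/1001 = 336000.

336000 frames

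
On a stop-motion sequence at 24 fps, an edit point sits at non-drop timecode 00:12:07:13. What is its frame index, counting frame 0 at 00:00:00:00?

frame 17461

Total seconds to the label: (0 × 3600 + 12 × 60 + 7) = 727.
Frame index = 727 × 24 + 13 = 17461.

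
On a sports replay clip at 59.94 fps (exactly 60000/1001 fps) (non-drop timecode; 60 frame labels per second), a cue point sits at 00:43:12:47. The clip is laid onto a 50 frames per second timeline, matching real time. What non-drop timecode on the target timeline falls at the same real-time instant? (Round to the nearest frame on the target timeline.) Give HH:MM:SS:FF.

00:43:15:19

Source frame index: (0×3600 + 43×60 + 12) × 60 + 47 = 155567.
Real time: 155567 / (60000/1001) = 155722567/60000 s.
Target frame: (155722567/60000) × (50) = 155722567/1200 ≈ 129768.806 → 129769.
At 50 labels/s: frame 129769 → 00:43:15:19.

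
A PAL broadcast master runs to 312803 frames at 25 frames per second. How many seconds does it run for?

12512.12 seconds

Running time = 312803 / (25) = 12512.12 s.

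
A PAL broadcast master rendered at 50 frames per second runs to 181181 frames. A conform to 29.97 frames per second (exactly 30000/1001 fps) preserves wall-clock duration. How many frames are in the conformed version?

108600 frames

Target frames = source frames × (target rate / source rate) = 181181 × (30000/1001)/(50) = 181181 × 600/1001 = 108600.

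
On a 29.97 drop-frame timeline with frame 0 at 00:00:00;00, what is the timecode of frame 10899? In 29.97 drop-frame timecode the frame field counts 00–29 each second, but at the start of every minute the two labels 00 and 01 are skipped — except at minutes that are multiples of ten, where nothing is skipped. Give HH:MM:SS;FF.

00:06:03;21

Ten DF minutes hold 17982 frames, so frame 10899 lies in block 0 (frames 0–17981) with 10899 frames into that block.
The block's first minute is 1800 frames and the rest 1798 each; 10899 frames reaches minute 6, so 0 × 18 + 6 × 2 = 12 labels have been skipped so far.
Adding those back, label number 10899 + 12 = 10911 at 30 labels/s is 363 s + 21 f = 0 h 6 min 3 s frame 21, i.e. 00:06:03;21.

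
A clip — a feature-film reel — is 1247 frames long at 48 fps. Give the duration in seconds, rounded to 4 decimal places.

25.9792 seconds

Running time = 1247 × 1/48 = 1247/48 s ≈ 25.9792 s.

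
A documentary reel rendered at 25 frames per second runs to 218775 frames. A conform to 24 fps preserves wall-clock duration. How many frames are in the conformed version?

Target frames = source frames × (target rate / source rate) = 218775 × (24)/(25) = 218775 × 24/25 = 210024.

210024 frames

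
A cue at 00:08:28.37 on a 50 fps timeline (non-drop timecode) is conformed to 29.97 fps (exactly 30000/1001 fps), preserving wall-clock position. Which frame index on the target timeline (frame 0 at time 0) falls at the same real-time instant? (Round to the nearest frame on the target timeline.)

frame 15247

Source frame index: (0×3600 + 8×60 + 28) × 50 + 37 = 25437.
Real time: 25437 / (50) = 25437/50 s.
Target frame: (25437/50) × (30000/1001) = 15262200/1001 ≈ 15246.953 → 15247.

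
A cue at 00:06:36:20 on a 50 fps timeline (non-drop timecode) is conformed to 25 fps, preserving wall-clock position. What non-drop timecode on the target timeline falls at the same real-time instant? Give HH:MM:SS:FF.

Source frame index: (0×3600 + 6×60 + 36) × 50 + 20 = 19820.
Real time: 19820 / (50) = 1982/5 s.
Target frame: (1982/5) × (25) = 9910.
At 25 labels/s: frame 9910 → 00:06:36:10.

00:06:36:10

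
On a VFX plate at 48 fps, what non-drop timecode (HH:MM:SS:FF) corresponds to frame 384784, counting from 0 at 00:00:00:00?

384784 ÷ 48 = 8016 full seconds, remainder 16 frames.
8016 s = 2 h 13 min 36 s.
Timecode: 02:13:36:16.

02:13:36:16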